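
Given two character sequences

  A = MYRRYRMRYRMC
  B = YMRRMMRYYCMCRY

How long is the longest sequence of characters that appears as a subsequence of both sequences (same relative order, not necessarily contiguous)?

8

Taking M at A[1]=B[2], then R at A[3]=B[3], then R at A[4]=B[4], then M at A[7]=B[6], then R at A[8]=B[7], then Y at A[9]=B[9], then M at A[11]=B[11], then C at A[12]=B[12] gives a common subsequence of length 8. dp[12][14] = 8 confirms this is the maximum.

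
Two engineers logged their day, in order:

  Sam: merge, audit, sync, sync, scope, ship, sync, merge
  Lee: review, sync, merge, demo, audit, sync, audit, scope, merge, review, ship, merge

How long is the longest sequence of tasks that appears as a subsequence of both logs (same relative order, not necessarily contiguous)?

Taking merge [1,3], audit [2,5], sync [3,6], scope [5,8], ship [6,11], merge [8,12] gives a common subsequence of length 6. The LCS DP gives dp[8][12] = 6, so this is optimal.

6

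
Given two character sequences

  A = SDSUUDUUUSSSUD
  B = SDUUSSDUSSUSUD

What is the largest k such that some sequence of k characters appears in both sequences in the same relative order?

Pick S at A[1]=B[1], then D at A[2]=B[2], then U at A[4]=B[3], then U at A[5]=B[4], then D at A[6]=B[7], then U at A[9]=B[8], then S at A[10]=B[9], then S at A[11]=B[10], then S at A[12]=B[12], then U at A[13]=B[13], then D at A[14]=B[14]; all 11 characters appear in both, in order. The LCS DP gives dp[14][14] = 11, so this is optimal.

11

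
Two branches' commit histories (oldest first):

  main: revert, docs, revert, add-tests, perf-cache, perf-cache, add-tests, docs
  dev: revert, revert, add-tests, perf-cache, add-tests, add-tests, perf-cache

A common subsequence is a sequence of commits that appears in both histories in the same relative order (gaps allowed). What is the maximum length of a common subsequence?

Taking revert (main #1, dev #1), then revert (main #3, dev #2), then add-tests (main #4, dev #3), then perf-cache (main #5, dev #4), then perf-cache (main #6, dev #7) gives a common subsequence of length 5, and the DP table's final entry dp[8][7] is also 5, so no common subsequence is longer.

5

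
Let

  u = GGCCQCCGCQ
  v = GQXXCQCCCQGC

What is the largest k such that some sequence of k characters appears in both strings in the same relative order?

7

Let dp[i][j] be the LCS length of the first i characters of u and the first j characters of v. dp[i][j] = dp[i-1][j-1]+1 when the i-th and j-th characters match, else max(dp[i-1][j], dp[i][j-1]).
    ·  G  Q  X  X  C  Q  C  C  C  Q  G  C
 ·  0  0  0  0  0  0  0  0  0  0  0  0  0
 G  0  1  1  1  1  1  1  1  1  1  1  1  1
 G  0  1  1  1  1  1  1  1  1  1  1  2  2
 C  0  1  1  1  1  2  2  2  2  2  2  2  3
 C  0  1  1  1  1  2  2  3  3  3  3  3  3
 Q  0  1  2  2  2  2  3  3  3  3  4  4  4
 C  0  1  2  2  2  3  3  4  4  4  4  4  5
 C  0  1  2  2  2  3  3  4  5  5  5  5  5
 G  0  1  2  2  2  3  3  4  5  5  5  6  6
 C  0  1  2  2  2  3  3  4  5  6  6  6  7
 Q  0  1  2  2  2  3  4  4  5  6  7  7  7
dp[10][12] = 7. One LCS (by backtracking along matches): GCCCCGC.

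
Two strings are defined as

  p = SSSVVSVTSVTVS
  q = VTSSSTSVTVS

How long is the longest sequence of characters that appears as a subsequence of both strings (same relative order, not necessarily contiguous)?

One common subsequence of length 9: S at p[2]=q[3]; then S at p[3]=q[4]; then S at p[6]=q[5]; then T at p[8]=q[6]; then S at p[9]=q[7]; then V at p[10]=q[8]; then T at p[11]=q[9]; then V at p[12]=q[10]; then S at p[13]=q[11], and the DP table's final entry dp[13][11] is also 9, so no common subsequence is longer.

9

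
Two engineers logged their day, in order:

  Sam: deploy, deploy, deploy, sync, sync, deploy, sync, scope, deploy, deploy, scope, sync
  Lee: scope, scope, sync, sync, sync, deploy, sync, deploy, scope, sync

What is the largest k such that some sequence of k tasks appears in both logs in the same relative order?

7

Pick sync [4,4], sync [5,5], deploy [6,6], sync [7,7], deploy [10,8], scope [11,9], sync [12,10]; all 7 tasks appear in both, in order. Since dp[12][10] = 7, nothing longer is possible.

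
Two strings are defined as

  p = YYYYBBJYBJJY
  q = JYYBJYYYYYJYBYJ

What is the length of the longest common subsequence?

8

One common subsequence of length 8: Y at p[1]=q[7] → Y at p[2]=q[8] → Y at p[3]=q[9] → Y at p[4]=q[10] → J at p[7]=q[11] → Y at p[8]=q[12] → B at p[9]=q[13] → J at p[11]=q[15]. Since dp[12][15] = 8, nothing longer is possible.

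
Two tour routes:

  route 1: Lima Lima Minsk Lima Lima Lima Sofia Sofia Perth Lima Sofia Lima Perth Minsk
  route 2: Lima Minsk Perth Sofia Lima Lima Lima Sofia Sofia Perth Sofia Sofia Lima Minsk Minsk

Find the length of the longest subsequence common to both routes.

11

Match Lima [2,1], then Minsk [3,2], then Lima [4,5], then Lima [5,6], then Lima [6,7], then Sofia [7,8], then Sofia [8,9], then Perth [9,10], then Sofia [11,12], then Lima [12,13], then Minsk [14,15] — 11 stops in the same relative order in both. Since dp[14][15] = 11, nothing longer is possible.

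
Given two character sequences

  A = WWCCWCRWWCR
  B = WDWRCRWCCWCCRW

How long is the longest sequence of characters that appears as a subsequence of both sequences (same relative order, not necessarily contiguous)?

8

Pick W (A #1, B #3), W (A #2, B #7), C (A #3, B #8), C (A #4, B #9), W (A #5, B #10), C (A #6, B #12), R (A #7, B #13), W (A #9, B #14); all 8 characters appear in both, in order. The LCS DP gives dp[11][14] = 8, so this is optimal.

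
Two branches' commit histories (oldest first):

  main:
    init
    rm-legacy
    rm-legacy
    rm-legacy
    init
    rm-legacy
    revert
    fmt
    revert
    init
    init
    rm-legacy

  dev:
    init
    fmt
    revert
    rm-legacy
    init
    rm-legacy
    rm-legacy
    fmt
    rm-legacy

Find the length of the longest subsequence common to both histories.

Taking init at main[1]=dev[1]; then rm-legacy at main[2]=dev[4]; then rm-legacy at main[4]=dev[6]; then rm-legacy at main[6]=dev[7]; then fmt at main[8]=dev[8]; then rm-legacy at main[12]=dev[9] gives a common subsequence of length 6, and the DP table's final entry dp[12][9] is also 6, so no common subsequence is longer.

6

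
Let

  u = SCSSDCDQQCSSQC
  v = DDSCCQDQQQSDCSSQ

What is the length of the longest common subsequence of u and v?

Match S at u[1]=v[3], C at u[2]=v[4], C at u[6]=v[5], D at u[7]=v[7], Q at u[8]=v[9], Q at u[9]=v[10], C at u[10]=v[13], S at u[11]=v[14], S at u[12]=v[15], Q at u[13]=v[16] — 10 characters in the same relative order in both. Since dp[14][16] = 10, nothing longer is possible.

10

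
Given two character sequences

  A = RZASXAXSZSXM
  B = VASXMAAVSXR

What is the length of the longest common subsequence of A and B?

6

Let dp[i][j] be the LCS length of the first i characters of A and the first j characters of B. dp[i][j] = dp[i-1][j-1]+1 when the i-th and j-th characters match, else max(dp[i-1][j], dp[i][j-1]).
    ·  V  A  S  X  M  A  A  V  S  X  R
 ·  0  0  0  0  0  0  0  0  0  0  0  0
 R  0  0  0  0  0  0  0  0  0  0  0  1
 Z  0  0  0  0  0  0  0  0  0  0  0  1
 A  0  0  1  1  1  1  1  1  1  1  1  1
 S  0  0  1  2  2  2  2  2  2  2  2  2
 X  0  0  1  2  3  3  3  3  3  3  3  3
 A  0  0  1  2  3  3  4  4  4  4  4  4
 X  0  0  1  2  3  3  4  4  4  4  5  5
 S  0  0  1  2  3  3  4  4  4  5  5  5
 Z  0  0  1  2  3  3  4  4  4  5  5  5
 S  0  0  1  2  3  3  4  4  4  5  5  5
 X  0  0  1  2  3  3  4  4  4  5  6  6
 M  0  0  1  2  3  4  4  4  4  5  6  6
dp[12][11] = 6. One LCS (by backtracking along matches): ASXASX.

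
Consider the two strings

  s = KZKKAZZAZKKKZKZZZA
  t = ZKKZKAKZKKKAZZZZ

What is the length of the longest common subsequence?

13

Match Z at s[2]=t[1]; then K at s[3]=t[2]; then K at s[4]=t[3]; then Z at s[6]=t[4]; then A at s[8]=t[6]; then Z at s[9]=t[8]; then K at s[10]=t[9]; then K at s[11]=t[10]; then K at s[12]=t[11]; then Z at s[13]=t[13]; then Z at s[15]=t[14]; then Z at s[16]=t[15]; then Z at s[17]=t[16] — 13 characters in the same relative order in both. The LCS DP gives dp[18][16] = 13, so this is optimal.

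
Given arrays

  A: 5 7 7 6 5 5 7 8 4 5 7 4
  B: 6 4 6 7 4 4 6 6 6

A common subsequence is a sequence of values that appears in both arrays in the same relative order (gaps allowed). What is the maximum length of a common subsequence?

4

Let dp[i][j] be the LCS length of the first i values of A and the first j values of B. dp[i][j] = dp[i-1][j-1]+1 when the i-th and j-th values match, else max(dp[i-1][j], dp[i][j-1]).
    ·  6  4  6  7  4  4  6  6  6
 ·  0  0  0  0  0  0  0  0  0  0
 5  0  0  0  0  0  0  0  0  0  0
 7  0  0  0  0  1  1  1  1  1  1
 7  0  0  0  0  1  1  1  1  1  1
 6  0  1  1  1  1  1  1  2  2  2
 5  0  1  1  1  1  1  1  2  2  2
 5  0  1  1  1  1  1  1  2  2  2
 7  0  1  1  1  2  2  2  2  2  2
 8  0  1  1  1  2  2  2  2  2  2
 4  0  1  2  2  2  3  3  3  3  3
 5  0  1  2  2  2  3  3  3  3  3
 7  0  1  2  2  3  3  3  3  3  3
 4  0  1  2  2  3  4  4  4  4  4
dp[12][9] = 4. One LCS (by backtracking along matches): 6, 7, 4, 4.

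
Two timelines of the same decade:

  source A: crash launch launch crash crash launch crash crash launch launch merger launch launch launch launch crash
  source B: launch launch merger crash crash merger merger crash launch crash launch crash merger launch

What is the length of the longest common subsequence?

Pick launch [2,1] → launch [3,2] → crash [4,5] → crash [5,8] → launch [6,9] → crash [7,10] → crash [8,12] → merger [11,13] → launch [15,14]; all 9 events appear in both, in order. Since dp[16][14] = 9, nothing longer is possible.

9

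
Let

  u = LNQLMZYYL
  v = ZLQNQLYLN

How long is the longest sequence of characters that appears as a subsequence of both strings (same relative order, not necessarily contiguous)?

Let dp[i][j] be the LCS length of the first i characters of u and the first j characters of v. dp[i][j] = dp[i-1][j-1]+1 when the i-th and j-th characters match, else max(dp[i-1][j], dp[i][j-1]).
    ·  Z  L  Q  N  Q  L  Y  L  N
 ·  0  0  0  0  0  0  0  0  0  0
 L  0  0  1  1  1  1  1  1  1  1
 N  0  0  1  1  2  2  2  2  2  2
 Q  0  0  1  2  2  3  3  3  3  3
 L  0  0  1  2  2  3  4  4  4  4
 M  0  0  1  2  2  3  4  4  4  4
 Z  0  1  1  2  2  3  4  4  4  4
 Y  0  1  1  2  2  3  4  5  5  5
 Y  0  1  1  2  2  3  4  5  5  5
 L  0  1  2  2  2  3  4  5  6  6
dp[9][9] = 6. One LCS (by backtracking along matches): LNQLYL.

6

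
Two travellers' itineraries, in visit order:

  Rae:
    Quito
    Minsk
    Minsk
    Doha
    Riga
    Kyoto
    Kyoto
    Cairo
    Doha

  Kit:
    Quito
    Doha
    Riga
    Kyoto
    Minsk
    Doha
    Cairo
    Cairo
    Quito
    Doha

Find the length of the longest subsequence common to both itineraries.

6

Pick Quito (Rae #1, Kit #1) → Doha (Rae #4, Kit #2) → Riga (Rae #5, Kit #3) → Kyoto (Rae #6, Kit #4) → Cairo (Rae #8, Kit #8) → Doha (Rae #9, Kit #10); all 6 stops appear in both, in order. Since dp[9][10] = 6, nothing longer is possible.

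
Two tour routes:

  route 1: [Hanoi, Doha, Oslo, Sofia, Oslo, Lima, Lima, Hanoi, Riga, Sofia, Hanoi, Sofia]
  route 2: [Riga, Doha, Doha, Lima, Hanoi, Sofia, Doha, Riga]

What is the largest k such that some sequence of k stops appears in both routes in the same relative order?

4

Match Doha at route 1[2]=route 2[3]; then Lima at route 1[7]=route 2[4]; then Hanoi at route 1[8]=route 2[5]; then Riga at route 1[9]=route 2[8] — 4 stops in the same relative order in both. Since dp[12][8] = 4, nothing longer is possible.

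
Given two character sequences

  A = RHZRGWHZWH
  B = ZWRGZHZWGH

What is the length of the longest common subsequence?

Match Z (A #3, B #1) → R (A #4, B #3) → G (A #5, B #4) → H (A #7, B #6) → Z (A #8, B #7) → W (A #9, B #8) → H (A #10, B #10) — 7 characters in the same relative order in both. The LCS DP gives dp[10][10] = 7, so this is optimal.

7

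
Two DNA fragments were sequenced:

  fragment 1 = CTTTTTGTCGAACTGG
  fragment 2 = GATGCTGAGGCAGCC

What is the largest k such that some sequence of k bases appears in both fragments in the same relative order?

Pick T at fragment 1[6]=fragment 2[3], then G at fragment 1[7]=fragment 2[4], then T at fragment 1[8]=fragment 2[6], then G at fragment 1[10]=fragment 2[7], then A at fragment 1[11]=fragment 2[8], then A at fragment 1[12]=fragment 2[12], then C at fragment 1[13]=fragment 2[15]; all 7 bases appear in both, in order. The LCS DP gives dp[16][15] = 7, so this is optimal.

7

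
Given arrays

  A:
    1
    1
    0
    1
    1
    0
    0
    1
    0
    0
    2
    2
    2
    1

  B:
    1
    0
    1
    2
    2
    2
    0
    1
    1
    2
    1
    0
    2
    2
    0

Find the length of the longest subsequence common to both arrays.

Taking 1 (A #1, B #1), then 1 (A #2, B #3), then 0 (A #3, B #7), then 1 (A #4, B #8), then 1 (A #5, B #9), then 1 (A #8, B #11), then 0 (A #10, B #12), then 2 (A #11, B #13), then 2 (A #12, B #14) gives a common subsequence of length 9. The LCS DP gives dp[14][15] = 9, so this is optimal.

9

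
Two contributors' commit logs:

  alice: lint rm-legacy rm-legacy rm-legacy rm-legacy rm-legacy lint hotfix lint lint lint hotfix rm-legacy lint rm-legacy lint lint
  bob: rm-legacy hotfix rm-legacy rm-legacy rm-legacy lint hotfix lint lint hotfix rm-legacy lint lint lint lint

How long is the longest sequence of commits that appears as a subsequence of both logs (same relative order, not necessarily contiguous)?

13

Match rm-legacy [2,1], rm-legacy [4,3], rm-legacy [5,4], rm-legacy [6,5], lint [7,6], hotfix [8,7], lint [10,8], lint [11,9], hotfix [12,10], rm-legacy [13,11], lint [14,13], lint [16,14], lint [17,15] — 13 commits in the same relative order in both. Since dp[17][15] = 13, nothing longer is possible.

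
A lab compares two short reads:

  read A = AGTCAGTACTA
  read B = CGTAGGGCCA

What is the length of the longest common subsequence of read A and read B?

Let dp[i][j] be the LCS length of the first i bases of read A and the first j bases of read B. dp[i][j] = dp[i-1][j-1]+1 when the i-th and j-th bases match, else max(dp[i-1][j], dp[i][j-1]).
    ·  C  G  T  A  G  G  G  C  C  A
 ·  0  0  0  0  0  0  0  0  0  0  0
 A  0  0  0  0  1  1  1  1  1  1  1
 G  0  0  1  1  1  2  2  2  2  2  2
 T  0  0  1  2  2  2  2  2  2  2  2
 C  0  1  1  2  2  2  2  2  3  3  3
 A  0  1  1  2  3  3  3  3  3  3  4
 G  0  1  2  2  3  4  4  4  4  4  4
 T  0  1  2  3  3  4  4  4  4  4  4
 A  0  1  2  3  4  4  4  4  4  4  5
 C  0  1  2  3  4  4  4  4  5  5  5
 T  0  1  2  3  4  4  4  4  5  5  5
 A  0  1  2  3  4  4  4  4  5  5  6
dp[11][10] = 6. One LCS (by backtracking along matches): GTAGCA.

6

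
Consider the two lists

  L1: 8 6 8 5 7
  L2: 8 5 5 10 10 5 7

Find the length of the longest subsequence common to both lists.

3

Let dp[i][j] be the LCS length of the first i values of L1 and the first j values of L2. dp[i][j] = dp[i-1][j-1]+1 when the i-th and j-th values match, else max(dp[i-1][j], dp[i][j-1]).
    ·  8  5  5 10 10  5  7
 ·  0  0  0  0  0  0  0  0
 8  0  1  1  1  1  1  1  1
 6  0  1  1  1  1  1  1  1
 8  0  1  1  1  1  1  1  1
 5  0  1  2  2  2  2  2  2
 7  0  1  2  2  2  2  2  3
dp[5][7] = 3. One LCS (by backtracking along matches): 8, 5, 7.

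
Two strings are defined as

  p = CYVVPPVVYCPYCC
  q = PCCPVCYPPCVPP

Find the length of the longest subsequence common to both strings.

6

One common subsequence of length 6: C at p[1]=q[6]; then Y at p[2]=q[7]; then P at p[5]=q[8]; then P at p[6]=q[9]; then V at p[7]=q[11]; then P at p[11]=q[13], and the DP table's final entry dp[14][13] is also 6, so no common subsequence is longer.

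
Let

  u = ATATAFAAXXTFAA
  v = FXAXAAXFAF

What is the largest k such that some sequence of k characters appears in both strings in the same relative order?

6

One common subsequence of length 6: A at u[1]=v[3] → A at u[3]=v[5] → A at u[5]=v[6] → F at u[6]=v[8] → A at u[8]=v[9] → F at u[12]=v[10]. The LCS DP gives dp[14][10] = 6, so this is optimal.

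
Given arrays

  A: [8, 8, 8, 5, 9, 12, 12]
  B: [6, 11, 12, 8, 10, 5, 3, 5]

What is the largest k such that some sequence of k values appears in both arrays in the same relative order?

2

One common subsequence of length 2: 8 at A[1]=B[4] → 5 at A[4]=B[8], and the DP table's final entry dp[7][8] is also 2, so no common subsequence is longer.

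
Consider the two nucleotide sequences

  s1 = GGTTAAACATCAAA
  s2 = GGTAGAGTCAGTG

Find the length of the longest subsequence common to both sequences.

8

Pick G (s1 #1, s2 #1), G (s1 #2, s2 #2), T (s1 #4, s2 #3), A (s1 #5, s2 #4), A (s1 #6, s2 #6), C (s1 #8, s2 #9), A (s1 #9, s2 #10), T (s1 #10, s2 #12); all 8 bases appear in both, in order. dp[14][13] = 8 confirms this is the maximum.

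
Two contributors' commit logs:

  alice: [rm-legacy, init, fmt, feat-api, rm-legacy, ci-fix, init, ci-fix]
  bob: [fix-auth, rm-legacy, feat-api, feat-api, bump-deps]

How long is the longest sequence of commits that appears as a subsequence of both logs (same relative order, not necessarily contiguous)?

2

Taking rm-legacy (alice #1, bob #2), feat-api (alice #4, bob #4) gives a common subsequence of length 2. Since dp[8][5] = 2, nothing longer is possible.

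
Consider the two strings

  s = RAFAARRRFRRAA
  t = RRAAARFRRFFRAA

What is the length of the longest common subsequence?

11

One common subsequence of length 11: R at s[1]=t[2] → A at s[2]=t[3] → A at s[4]=t[4] → A at s[5]=t[5] → R at s[6]=t[6] → R at s[7]=t[8] → R at s[8]=t[9] → F at s[9]=t[11] → R at s[11]=t[12] → A at s[12]=t[13] → A at s[13]=t[14]. The LCS DP gives dp[13][14] = 11, so this is optimal.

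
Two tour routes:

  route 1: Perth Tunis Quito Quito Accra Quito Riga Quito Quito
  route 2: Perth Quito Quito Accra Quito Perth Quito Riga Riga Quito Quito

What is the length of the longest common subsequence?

Taking Perth (route 1 #1, route 2 #1), then Quito (route 1 #3, route 2 #2), then Quito (route 1 #4, route 2 #3), then Accra (route 1 #5, route 2 #4), then Quito (route 1 #6, route 2 #7), then Riga (route 1 #7, route 2 #9), then Quito (route 1 #8, route 2 #10), then Quito (route 1 #9, route 2 #11) gives a common subsequence of length 8. Since dp[9][11] = 8, nothing longer is possible.

8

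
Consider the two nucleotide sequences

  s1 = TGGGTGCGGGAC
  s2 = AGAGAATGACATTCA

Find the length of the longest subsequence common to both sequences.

Match G at s1[2]=s2[2], G at s1[3]=s2[4], T at s1[5]=s2[7], G at s1[6]=s2[8], C at s1[7]=s2[10], A at s1[11]=s2[11], C at s1[12]=s2[14] — 7 bases in the same relative order in both. The LCS DP gives dp[12][15] = 7, so this is optimal.

7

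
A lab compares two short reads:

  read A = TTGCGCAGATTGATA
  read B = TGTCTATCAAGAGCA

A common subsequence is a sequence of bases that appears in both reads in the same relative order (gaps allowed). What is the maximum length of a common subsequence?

9

Match T (read A #1, read B #1), T (read A #2, read B #3), C (read A #4, read B #4), C (read A #6, read B #8), A (read A #7, read B #10), G (read A #8, read B #11), A (read A #9, read B #12), G (read A #12, read B #13), A (read A #15, read B #15) — 9 bases in the same relative order in both. Since dp[15][15] = 9, nothing longer is possible.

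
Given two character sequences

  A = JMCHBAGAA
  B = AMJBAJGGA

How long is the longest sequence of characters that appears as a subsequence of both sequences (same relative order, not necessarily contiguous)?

Taking J (A #1, B #3), B (A #5, B #4), A (A #6, B #5), G (A #7, B #8), A (A #9, B #9) gives a common subsequence of length 5. Since dp[9][9] = 5, nothing longer is possible.

5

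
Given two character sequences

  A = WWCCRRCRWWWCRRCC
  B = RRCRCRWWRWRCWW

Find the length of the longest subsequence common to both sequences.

One common subsequence of length 9: C at A[4]=B[3]; then R at A[6]=B[4]; then C at A[7]=B[5]; then R at A[8]=B[6]; then W at A[9]=B[7]; then W at A[10]=B[8]; then W at A[11]=B[10]; then R at A[14]=B[11]; then C at A[15]=B[12]. dp[16][14] = 9 confirms this is the maximum.

9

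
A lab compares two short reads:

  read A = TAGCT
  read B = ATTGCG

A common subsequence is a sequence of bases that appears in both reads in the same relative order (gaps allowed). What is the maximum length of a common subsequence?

3

Let dp[i][j] be the LCS length of the first i bases of read A and the first j bases of read B. dp[i][j] = dp[i-1][j-1]+1 when the i-th and j-th bases match, else max(dp[i-1][j], dp[i][j-1]).
    ·  A  T  T  G  C  G
 ·  0  0  0  0  0  0  0
 T  0  0  1  1  1  1  1
 A  0  1  1  1  1  1  1
 G  0  1  1  1  2  2  2
 C  0  1  1  1  2  3  3
 T  0  1  2  2  2  3  3
dp[5][6] = 3. One LCS (by backtracking along matches): TGC.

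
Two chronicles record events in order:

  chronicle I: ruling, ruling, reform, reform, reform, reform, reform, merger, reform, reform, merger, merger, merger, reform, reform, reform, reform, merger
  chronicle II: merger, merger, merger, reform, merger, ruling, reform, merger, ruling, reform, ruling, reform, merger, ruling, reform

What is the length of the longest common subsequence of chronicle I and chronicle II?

Pick merger (chronicle I #8, chronicle II #1); then merger (chronicle I #11, chronicle II #2); then merger (chronicle I #12, chronicle II #3); then merger (chronicle I #13, chronicle II #5); then reform (chronicle I #14, chronicle II #7); then reform (chronicle I #15, chronicle II #10); then reform (chronicle I #16, chronicle II #12); then reform (chronicle I #17, chronicle II #15); all 8 events appear in both, in order, and the DP table's final entry dp[18][15] is also 8, so no common subsequence is longer.

8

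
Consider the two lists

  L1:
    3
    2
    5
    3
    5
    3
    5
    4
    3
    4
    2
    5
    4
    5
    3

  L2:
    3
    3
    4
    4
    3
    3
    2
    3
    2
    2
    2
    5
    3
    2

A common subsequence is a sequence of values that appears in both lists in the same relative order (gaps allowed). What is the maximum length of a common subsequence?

One common subsequence of length 7: 3 [1,2], then 3 [4,5], then 3 [6,6], then 3 [9,8], then 2 [11,11], then 5 [14,12], then 3 [15,13]. dp[15][14] = 7 confirms this is the maximum.

7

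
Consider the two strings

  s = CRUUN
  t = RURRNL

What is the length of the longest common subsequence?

3

Match R (s #2, t #1) → U (s #3, t #2) → N (s #5, t #5) — 3 characters in the same relative order in both. The LCS DP gives dp[5][6] = 3, so this is optimal.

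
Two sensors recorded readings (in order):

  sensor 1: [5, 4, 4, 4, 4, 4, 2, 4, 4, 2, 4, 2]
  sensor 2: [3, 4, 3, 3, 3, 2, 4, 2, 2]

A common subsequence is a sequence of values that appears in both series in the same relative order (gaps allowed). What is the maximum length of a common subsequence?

Pick 4 [2,2], then 2 [7,6], then 4 [9,7], then 2 [10,8], then 2 [12,9]; all 5 values appear in both, in order, and the DP table's final entry dp[12][9] is also 5, so no common subsequence is longer.

5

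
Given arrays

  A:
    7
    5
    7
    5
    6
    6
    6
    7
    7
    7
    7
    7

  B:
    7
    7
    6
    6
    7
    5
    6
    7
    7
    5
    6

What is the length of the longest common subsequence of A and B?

Let dp[i][j] be the LCS length of the first i values of A and the first j values of B. dp[i][j] = dp[i-1][j-1]+1 when the i-th and j-th values match, else max(dp[i-1][j], dp[i][j-1]).
    ·  7  7  6  6  7  5  6  7  7  5  6
 ·  0  0  0  0  0  0  0  0  0  0  0  0
 7  0  1  1  1  1  1  1  1  1  1  1  1
 5  0  1  1  1  1  1  2  2  2  2  2  2
 7  0  1  2  2  2  2  2  2  3  3  3  3
 5  0  1  2  2  2  2  3  3  3  3  4  4
 6  0  1  2  3  3  3  3  4  4  4  4  5
 6  0  1  2  3  4  4  4  4  4  4  4  5
 6  0  1  2  3  4  4  4  5  5  5  5  5
 7  0  1  2  3  4  5  5  5  6  6  6  6
 7  0  1  2  3  4  5  5  5  6  7  7  7
 7  0  1  2  3  4  5  5  5  6  7  7  7
 7  0  1  2  3  4  5  5  5  6  7  7  7
 7  0  1  2  3  4  5  5  5  6  7  7  7
dp[12][11] = 7. One LCS (by backtracking along matches): 7, 7, 6, 6, 6, 7, 7.

7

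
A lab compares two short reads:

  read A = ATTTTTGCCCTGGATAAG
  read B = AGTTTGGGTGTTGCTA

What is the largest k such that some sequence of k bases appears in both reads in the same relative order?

Match A at read A[1]=read B[1]; then T at read A[2]=read B[4]; then T at read A[3]=read B[5]; then T at read A[4]=read B[9]; then T at read A[5]=read B[11]; then T at read A[6]=read B[12]; then G at read A[7]=read B[13]; then C at read A[10]=read B[14]; then T at read A[15]=read B[15]; then A at read A[17]=read B[16] — 10 bases in the same relative order in both, and the DP table's final entry dp[18][16] is also 10, so no common subsequence is longer.

10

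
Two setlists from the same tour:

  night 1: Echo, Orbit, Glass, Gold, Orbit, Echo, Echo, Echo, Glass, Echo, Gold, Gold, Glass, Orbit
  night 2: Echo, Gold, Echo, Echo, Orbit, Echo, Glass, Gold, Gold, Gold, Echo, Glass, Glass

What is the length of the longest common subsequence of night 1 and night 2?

Match Echo [1,1]; then Gold [4,2]; then Echo [6,3]; then Echo [7,4]; then Echo [8,6]; then Glass [9,7]; then Gold [11,9]; then Gold [12,10]; then Glass [13,13] — 9 songs in the same relative order in both. The LCS DP gives dp[14][13] = 9, so this is optimal.

9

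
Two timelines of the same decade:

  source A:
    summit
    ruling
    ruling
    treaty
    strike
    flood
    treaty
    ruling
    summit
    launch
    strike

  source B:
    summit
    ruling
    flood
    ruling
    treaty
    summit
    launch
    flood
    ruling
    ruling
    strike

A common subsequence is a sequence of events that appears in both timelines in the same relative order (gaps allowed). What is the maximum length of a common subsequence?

7

Pick summit [1,1], ruling [2,2], ruling [3,4], treaty [4,5], flood [6,8], ruling [8,10], strike [11,11]; all 7 events appear in both, in order. Since dp[11][11] = 7, nothing longer is possible.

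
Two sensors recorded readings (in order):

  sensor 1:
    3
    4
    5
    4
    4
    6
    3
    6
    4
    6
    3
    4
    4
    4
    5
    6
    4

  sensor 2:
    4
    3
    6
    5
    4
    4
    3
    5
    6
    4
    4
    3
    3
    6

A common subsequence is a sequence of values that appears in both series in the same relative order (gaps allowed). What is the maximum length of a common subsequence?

9

Match 3 (sensor 1 #1, sensor 2 #2), then 5 (sensor 1 #3, sensor 2 #4), then 4 (sensor 1 #4, sensor 2 #5), then 4 (sensor 1 #5, sensor 2 #6), then 3 (sensor 1 #7, sensor 2 #7), then 6 (sensor 1 #8, sensor 2 #9), then 4 (sensor 1 #9, sensor 2 #11), then 3 (sensor 1 #11, sensor 2 #13), then 6 (sensor 1 #16, sensor 2 #14) — 9 values in the same relative order in both, and the DP table's final entry dp[17][14] is also 9, so no common subsequence is longer.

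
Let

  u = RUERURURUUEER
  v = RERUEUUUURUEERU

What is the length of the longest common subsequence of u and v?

Taking R (u #1, v #3), U (u #2, v #4), E (u #3, v #5), U (u #5, v #8), U (u #7, v #9), R (u #8, v #10), U (u #10, v #11), E (u #11, v #12), E (u #12, v #13), R (u #13, v #14) gives a common subsequence of length 10, and the DP table's final entry dp[13][15] is also 10, so no common subsequence is longer.

10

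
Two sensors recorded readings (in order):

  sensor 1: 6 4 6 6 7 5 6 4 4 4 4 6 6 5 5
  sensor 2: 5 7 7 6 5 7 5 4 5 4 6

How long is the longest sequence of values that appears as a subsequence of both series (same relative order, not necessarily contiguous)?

Pick 6 [1,4], 7 [5,6], 5 [6,7], 4 [8,8], 4 [11,10], 6 [13,11]; all 6 values appear in both, in order, and the DP table's final entry dp[15][11] is also 6, so no common subsequence is longer.

6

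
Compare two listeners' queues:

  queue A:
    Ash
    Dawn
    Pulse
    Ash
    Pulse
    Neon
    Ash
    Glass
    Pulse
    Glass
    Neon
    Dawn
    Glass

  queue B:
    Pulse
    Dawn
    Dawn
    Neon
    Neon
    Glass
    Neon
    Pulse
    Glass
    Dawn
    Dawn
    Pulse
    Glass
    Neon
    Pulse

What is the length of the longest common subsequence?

One common subsequence of length 7: Dawn (queue A #2, queue B #3) → Neon (queue A #6, queue B #5) → Glass (queue A #8, queue B #6) → Pulse (queue A #9, queue B #8) → Glass (queue A #10, queue B #9) → Dawn (queue A #12, queue B #11) → Glass (queue A #13, queue B #13). Since dp[13][15] = 7, nothing longer is possible.

7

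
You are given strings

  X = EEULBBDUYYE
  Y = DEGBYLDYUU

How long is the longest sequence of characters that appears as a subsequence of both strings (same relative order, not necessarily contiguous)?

One common subsequence of length 4: E (X #1, Y #2), L (X #4, Y #6), D (X #7, Y #7), U (X #8, Y #10). The LCS DP gives dp[11][10] = 4, so this is optimal.

4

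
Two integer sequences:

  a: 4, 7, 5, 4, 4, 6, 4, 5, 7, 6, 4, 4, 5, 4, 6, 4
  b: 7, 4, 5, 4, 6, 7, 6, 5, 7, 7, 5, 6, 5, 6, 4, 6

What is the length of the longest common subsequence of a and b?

10

Taking 4 [1,2], then 5 [3,3], then 4 [4,4], then 6 [6,7], then 5 [8,8], then 7 [9,10], then 6 [10,12], then 5 [13,13], then 4 [14,15], then 6 [15,16] gives a common subsequence of length 10, and the DP table's final entry dp[16][16] is also 10, so no common subsequence is longer.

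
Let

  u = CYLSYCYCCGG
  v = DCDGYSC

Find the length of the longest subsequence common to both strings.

4

Taking C [1,2] → Y [2,5] → S [4,6] → C [9,7] gives a common subsequence of length 4. dp[11][7] = 4 confirms this is the maximum.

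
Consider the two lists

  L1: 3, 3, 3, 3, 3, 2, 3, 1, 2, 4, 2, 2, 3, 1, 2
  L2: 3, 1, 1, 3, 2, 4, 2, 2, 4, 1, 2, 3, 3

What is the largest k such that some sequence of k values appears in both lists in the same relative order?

One common subsequence of length 8: 3 (L1 #1, L2 #1) → 3 (L1 #7, L2 #4) → 2 (L1 #9, L2 #5) → 4 (L1 #10, L2 #6) → 2 (L1 #11, L2 #7) → 2 (L1 #12, L2 #8) → 1 (L1 #14, L2 #10) → 2 (L1 #15, L2 #11), and the DP table's final entry dp[15][13] is also 8, so no common subsequence is longer.

8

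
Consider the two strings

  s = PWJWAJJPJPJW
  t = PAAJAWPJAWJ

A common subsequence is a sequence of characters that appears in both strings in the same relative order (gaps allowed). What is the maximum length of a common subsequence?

Pick P (s #1, t #1), J (s #3, t #4), W (s #4, t #6), P (s #8, t #7), J (s #9, t #8), J (s #11, t #11); all 6 characters appear in both, in order, and the DP table's final entry dp[12][11] is also 6, so no common subsequence is longer.

6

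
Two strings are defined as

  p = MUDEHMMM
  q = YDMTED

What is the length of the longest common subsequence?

2

Let dp[i][j] be the LCS length of the first i characters of p and the first j characters of q. dp[i][j] = dp[i-1][j-1]+1 when the i-th and j-th characters match, else max(dp[i-1][j], dp[i][j-1]).
    ·  Y  D  M  T  E  D
 ·  0  0  0  0  0  0  0
 M  0  0  0  1  1  1  1
 U  0  0  0  1  1  1  1
 D  0  0  1  1  1  1  2
 E  0  0  1  1  1  2  2
 H  0  0  1  1  1  2  2
 M  0  0  1  2  2  2  2
 M  0  0  1  2  2  2  2
 M  0  0  1  2  2  2  2
dp[8][6] = 2. One LCS (by backtracking along matches): MD.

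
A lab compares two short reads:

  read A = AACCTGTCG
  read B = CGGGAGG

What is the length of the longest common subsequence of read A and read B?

One common subsequence of length 3: A [2,5], then G [6,6], then G [9,7], and the DP table's final entry dp[9][7] is also 3, so no common subsequence is longer.

3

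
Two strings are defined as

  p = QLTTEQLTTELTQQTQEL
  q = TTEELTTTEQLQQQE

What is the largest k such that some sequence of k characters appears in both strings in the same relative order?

One common subsequence of length 12: T (p #3, q #1), T (p #4, q #2), E (p #5, q #4), L (p #7, q #5), T (p #8, q #7), T (p #9, q #8), E (p #10, q #9), L (p #11, q #11), Q (p #13, q #12), Q (p #14, q #13), Q (p #16, q #14), E (p #17, q #15), and the DP table's final entry dp[18][15] is also 12, so no common subsequence is longer.

12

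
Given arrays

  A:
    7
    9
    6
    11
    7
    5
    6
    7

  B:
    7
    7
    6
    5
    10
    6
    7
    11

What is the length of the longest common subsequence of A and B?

5

Match 7 (A #1, B #2), then 6 (A #3, B #3), then 5 (A #6, B #4), then 6 (A #7, B #6), then 7 (A #8, B #7) — 5 values in the same relative order in both. The LCS DP gives dp[8][8] = 5, so this is optimal.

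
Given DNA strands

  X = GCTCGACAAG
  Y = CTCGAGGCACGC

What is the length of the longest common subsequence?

Match C (X #2, Y #1); then T (X #3, Y #2); then C (X #4, Y #3); then G (X #5, Y #4); then A (X #6, Y #5); then C (X #7, Y #8); then A (X #8, Y #9); then G (X #10, Y #11) — 8 bases in the same relative order in both. The LCS DP gives dp[10][12] = 8, so this is optimal.

8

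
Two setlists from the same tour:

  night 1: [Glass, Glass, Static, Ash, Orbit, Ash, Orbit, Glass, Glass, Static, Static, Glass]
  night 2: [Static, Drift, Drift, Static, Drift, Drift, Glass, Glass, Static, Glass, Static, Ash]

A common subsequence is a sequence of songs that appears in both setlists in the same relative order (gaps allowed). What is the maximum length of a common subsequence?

Match Glass [1,7], then Glass [2,8], then Static [3,9], then Glass [9,10], then Static [10,11] — 5 songs in the same relative order in both. Since dp[12][12] = 5, nothing longer is possible.

5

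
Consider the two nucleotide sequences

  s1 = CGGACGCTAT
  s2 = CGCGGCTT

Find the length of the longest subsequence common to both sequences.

Match C (s1 #1, s2 #1), then G (s1 #2, s2 #2), then G (s1 #3, s2 #4), then G (s1 #6, s2 #5), then C (s1 #7, s2 #6), then T (s1 #8, s2 #7), then T (s1 #10, s2 #8) — 7 bases in the same relative order in both. The LCS DP gives dp[10][8] = 7, so this is optimal.

7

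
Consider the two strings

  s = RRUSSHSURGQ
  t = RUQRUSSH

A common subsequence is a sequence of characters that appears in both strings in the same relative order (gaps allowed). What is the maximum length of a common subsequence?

6

Let dp[i][j] be the LCS length of the first i characters of s and the first j characters of t. dp[i][j] = dp[i-1][j-1]+1 when the i-th and j-th characters match, else max(dp[i-1][j], dp[i][j-1]).
    ·  R  U  Q  R  U  S  S  H
 ·  0  0  0  0  0  0  0  0  0
 R  0  1  1  1  1  1  1  1  1
 R  0  1  1  1  2  2  2  2  2
 U  0  1  2  2  2  3  3  3  3
 S  0  1  2  2  2  3  4  4  4
 S  0  1  2  2  2  3  4  5  5
 H  0  1  2  2  2  3  4  5  6
 S  0  1  2  2  2  3  4  5  6
 U  0  1  2  2  2  3  4  5  6
 R  0  1  2  2  3  3  4  5  6
 G  0  1  2  2  3  3  4  5  6
 Q  0  1  2  3  3  3  4  5  6
dp[11][8] = 6. One LCS (by backtracking along matches): RRUSSH.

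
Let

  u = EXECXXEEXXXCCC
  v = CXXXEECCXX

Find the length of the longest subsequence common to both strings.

7

Let dp[i][j] be the LCS length of the first i characters of u and the first j characters of v. dp[i][j] = dp[i-1][j-1]+1 when the i-th and j-th characters match, else max(dp[i-1][j], dp[i][j-1]).
    ·  C  X  X  X  E  E  C  C  X  X
 ·  0  0  0  0  0  0  0  0  0  0  0
 E  0  0  0  0  0  1  1  1  1  1  1
 X  0  0  1  1  1  1  1  1  1  2  2
 E  0  0  1  1  1  2  2  2  2  2  2
 C  0  1  1  1  1  2  2  3  3  3  3
 X  0  1  2  2  2  2  2  3  3  4  4
 X  0  1  2  3  3  3  3  3  3  4  5
 E  0  1  2  3  3  4  4  4  4  4  5
 E  0  1  2  3  3  4  5  5  5  5  5
 X  0  1  2  3  4  4  5  5  5  6  6
 X  0  1  2  3  4  4  5  5  5  6  7
 X  0  1  2  3  4  4  5  5  5  6  7
 C  0  1  2  3  4  4  5  6  6  6  7
 C  0  1  2  3  4  4  5  6  7  7  7
 C  0  1  2  3  4  4  5  6  7  7  7
dp[14][10] = 7. One LCS (by backtracking along matches): XXXEEXX.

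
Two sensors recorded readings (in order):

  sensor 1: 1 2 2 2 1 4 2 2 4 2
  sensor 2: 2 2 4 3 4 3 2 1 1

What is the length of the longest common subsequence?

One common subsequence of length 5: 2 at sensor 1[3]=sensor 2[1] → 2 at sensor 1[4]=sensor 2[2] → 4 at sensor 1[6]=sensor 2[3] → 4 at sensor 1[9]=sensor 2[5] → 2 at sensor 1[10]=sensor 2[7]. dp[10][9] = 5 confirms this is the maximum.

5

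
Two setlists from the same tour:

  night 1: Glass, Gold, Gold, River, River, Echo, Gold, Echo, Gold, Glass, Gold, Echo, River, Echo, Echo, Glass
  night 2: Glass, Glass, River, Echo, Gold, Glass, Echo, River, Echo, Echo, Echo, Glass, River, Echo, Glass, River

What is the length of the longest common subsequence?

10

Pick Glass [1,2] → River [5,3] → Echo [8,4] → Gold [9,5] → Glass [10,6] → Echo [12,7] → River [13,8] → Echo [14,11] → Echo [15,14] → Glass [16,15]; all 10 songs appear in both, in order. The LCS DP gives dp[16][16] = 10, so this is optimal.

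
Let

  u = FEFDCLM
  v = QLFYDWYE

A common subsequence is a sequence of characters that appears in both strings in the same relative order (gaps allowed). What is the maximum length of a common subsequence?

2

Taking F (u #1, v #3); then E (u #2, v #8) gives a common subsequence of length 2. dp[7][8] = 2 confirms this is the maximum.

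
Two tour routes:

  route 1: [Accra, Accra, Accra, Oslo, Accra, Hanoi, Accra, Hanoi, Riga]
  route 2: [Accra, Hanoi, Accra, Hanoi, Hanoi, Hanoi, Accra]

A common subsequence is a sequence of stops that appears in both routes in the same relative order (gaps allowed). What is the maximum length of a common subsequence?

4

Taking Accra [1,1] → Accra [2,3] → Hanoi [6,6] → Accra [7,7] gives a common subsequence of length 4. The LCS DP gives dp[9][7] = 4, so this is optimal.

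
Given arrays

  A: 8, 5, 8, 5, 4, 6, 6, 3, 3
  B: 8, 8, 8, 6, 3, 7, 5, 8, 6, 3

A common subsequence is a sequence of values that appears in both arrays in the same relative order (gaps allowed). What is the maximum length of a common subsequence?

5

Match 8 (A #1, B #3), 5 (A #2, B #7), 8 (A #3, B #8), 6 (A #7, B #9), 3 (A #9, B #10) — 5 values in the same relative order in both. Since dp[9][10] = 5, nothing longer is possible.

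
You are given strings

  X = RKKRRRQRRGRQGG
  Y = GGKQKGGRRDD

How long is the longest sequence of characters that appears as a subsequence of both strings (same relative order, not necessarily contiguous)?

4

Taking K [2,3]; then K [3,5]; then R [4,8]; then R [5,9] gives a common subsequence of length 4. The LCS DP gives dp[14][11] = 4, so this is optimal.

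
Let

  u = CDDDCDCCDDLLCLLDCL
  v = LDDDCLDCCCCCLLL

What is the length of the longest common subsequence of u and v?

11

One common subsequence of length 11: D (u #2, v #2), then D (u #3, v #3), then D (u #4, v #4), then C (u #5, v #5), then D (u #6, v #7), then C (u #7, v #10), then C (u #8, v #11), then C (u #13, v #12), then L (u #14, v #13), then L (u #15, v #14), then L (u #18, v #15). The LCS DP gives dp[18][15] = 11, so this is optimal.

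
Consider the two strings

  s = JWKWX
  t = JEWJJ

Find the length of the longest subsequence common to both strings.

One common subsequence of length 2: J (s #1, t #1), then W (s #2, t #3), and the DP table's final entry dp[5][5] is also 2, so no common subsequence is longer.

2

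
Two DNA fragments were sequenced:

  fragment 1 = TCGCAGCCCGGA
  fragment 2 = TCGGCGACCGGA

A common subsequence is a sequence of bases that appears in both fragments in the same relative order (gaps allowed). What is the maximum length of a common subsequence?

Let dp[i][j] be the LCS length of the first i bases of fragment 1 and the first j bases of fragment 2. dp[i][j] = dp[i-1][j-1]+1 when the i-th and j-th bases match, else max(dp[i-1][j], dp[i][j-1]).
    ·  T  C  G  G  C  G  A  C  C  G  G  A
 ·  0  0  0  0  0  0  0  0  0  0  0  0  0
 T  0  1  1  1  1  1  1  1  1  1  1  1  1
 C  0  1  2  2  2  2  2  2  2  2  2  2  2
 G  0  1  2  3  3  3  3  3  3  3  3  3  3
 C  0  1  2  3  3  4  4  4  4  4  4  4  4
 A  0  1  2  3  3  4  4  5  5  5  5  5  5
 G  0  1  2  3  4  4  5  5  5  5  6  6  6
 C  0  1  2  3  4  5  5  5  6  6  6  6  6
 C  0  1  2  3  4  5  5  5  6  7  7  7  7
 C  0  1  2  3  4  5  5  5  6  7  7  7  7
 G  0  1  2  3  4  5  6  6  6  7  8  8  8
 G  0  1  2  3  4  5  6  6  6  7  8  9  9
 A  0  1  2  3  4  5  6  7  7  7  8  9 10
dp[12][12] = 10. One LCS (by backtracking along matches): TCGCACCGGA.

10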